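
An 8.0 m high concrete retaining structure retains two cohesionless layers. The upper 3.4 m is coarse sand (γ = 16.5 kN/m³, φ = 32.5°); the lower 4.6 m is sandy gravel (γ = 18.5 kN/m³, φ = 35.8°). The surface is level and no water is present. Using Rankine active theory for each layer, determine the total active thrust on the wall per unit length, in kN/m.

148 kN/m

K_a1 = tan²(45°−32.5°/2) = 0.3010; K_a2 = tan²(45°−35.8°/2) = 0.2619.
Layer 1: σ at base = K_a1 γ₁ h₁ = 16.89 kPa; P₁ = ½×16.89×3.4 = 28.70.
Layer 2: σ_v at top = γ₁h₁ = 56.10; σ_h top = K_a2×56.10 = 14.69; σ_h base = K_a2×(56.10+18.5×4.6) = 36.98.
P₂ = ½(14.69+36.98)×4.6 = 118.8. Total P_a = 28.70+118.8 = 147.5 kN/m.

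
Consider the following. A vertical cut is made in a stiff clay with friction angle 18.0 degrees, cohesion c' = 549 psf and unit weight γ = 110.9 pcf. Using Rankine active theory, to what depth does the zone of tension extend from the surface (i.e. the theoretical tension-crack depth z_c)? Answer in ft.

13.6 ft

K_a = tan²(45° − 18.0°/2) = 0.5279; √K_a = 0.7265.
The active pressure is zero where K_a γ z = 2c√K_a, so z_c = 2c/(γ√K_a) = 2×549/(110.9×0.7265) = 13.63 ft.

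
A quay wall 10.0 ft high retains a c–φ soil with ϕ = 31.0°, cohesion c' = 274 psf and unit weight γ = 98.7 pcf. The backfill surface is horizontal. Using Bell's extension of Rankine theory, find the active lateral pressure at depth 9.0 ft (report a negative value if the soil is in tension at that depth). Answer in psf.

K_a = (1 − sin φ)/(1 + sin φ) = 0.3201.
σ_a = K_a γ z − 2c√K_a = 0.3201×98.7×9.0 − 2×274×0.5658 = -25.70 psf.

-25.7 psf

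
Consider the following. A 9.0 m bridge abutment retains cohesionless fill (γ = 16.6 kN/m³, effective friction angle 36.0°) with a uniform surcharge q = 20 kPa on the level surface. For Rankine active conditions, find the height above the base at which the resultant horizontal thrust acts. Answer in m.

K_a = 0.2596.
Triangular part P₁ = ½K_aγH² = 174.5 at H/3 = 3.000 m; rectangular part P₂ = K_a q H = 46.73 at H/2 = 4.500 m.
ȳ = (P₁·3.000 + P₂·4.500)/(P₁+P₂) = 3.317 m.

3.32 m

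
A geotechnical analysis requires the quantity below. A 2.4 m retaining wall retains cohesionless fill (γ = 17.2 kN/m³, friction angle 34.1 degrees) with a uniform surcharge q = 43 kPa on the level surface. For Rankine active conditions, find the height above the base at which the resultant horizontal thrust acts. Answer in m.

K_a = 0.2815.
Triangular part P₁ = ½K_aγH² = 13.95 at H/3 = 0.8000 m; rectangular part P₂ = K_a q H = 29.05 at H/2 = 1.200 m.
ȳ = (P₁·0.8000 + P₂·1.200)/(P₁+P₂) = 1.070 m.

1.07 m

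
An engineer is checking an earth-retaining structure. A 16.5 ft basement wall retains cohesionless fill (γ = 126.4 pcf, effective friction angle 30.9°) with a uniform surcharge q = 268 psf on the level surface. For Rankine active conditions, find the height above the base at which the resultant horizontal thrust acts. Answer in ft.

K_a = 0.3214.
Triangular part P₁ = ½K_aγH² = 5530 at H/3 = 5.500 ft; rectangular part P₂ = K_a q H = 1421 at H/2 = 8.250 ft.
ȳ = (P₁·5.500 + P₂·8.250)/(P₁+P₂) = 6.062 ft.

6.06 ft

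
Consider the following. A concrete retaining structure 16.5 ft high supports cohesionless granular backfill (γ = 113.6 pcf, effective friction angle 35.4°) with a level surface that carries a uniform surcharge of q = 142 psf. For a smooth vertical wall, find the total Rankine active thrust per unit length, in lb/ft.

K_a = tan²(45° − φ/2) = 0.2664.
Soil triangle: ½ K_a γ H² = 0.5×0.2664×113.6×16.5² = 4120 lb/ft.
Surcharge rectangle: K_a q H = 0.2664×142×16.5 = 624.2 lb/ft.
Total = 4120 + 624.2 = 4744 lb/ft.

4740 lb/ft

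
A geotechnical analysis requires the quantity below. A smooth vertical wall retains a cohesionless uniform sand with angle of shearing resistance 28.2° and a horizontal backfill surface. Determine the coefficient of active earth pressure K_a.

K_a = (1 − sin φ)/(1 + sin φ) = (1 − sin 28.2°)/(1 + sin 28.2°) = 0.3582.

0.358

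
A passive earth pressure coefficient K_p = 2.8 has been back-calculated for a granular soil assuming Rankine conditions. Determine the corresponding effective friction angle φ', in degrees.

28.3°

K_p = (1+sin φ)/(1−sin φ) ⇒ sin φ = (K_p − 1)/(K_p + 1) = 0.4737.
φ = arcsin(0.4737) = 28.27°.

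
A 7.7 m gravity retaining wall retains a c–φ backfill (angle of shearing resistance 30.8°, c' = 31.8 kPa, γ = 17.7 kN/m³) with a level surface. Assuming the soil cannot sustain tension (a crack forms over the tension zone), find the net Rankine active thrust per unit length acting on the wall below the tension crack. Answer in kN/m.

K_a = 0.3227; √K_a = 0.5681.
Tension-crack depth z_c = 2c/(γ√K_a) = 2×31.8/(17.7×0.5681) = 6.325 m.
σ_a at base = K_a γ H − 2c√K_a = 0.3227×17.7×7.7 − 2×31.8×0.5681 = 7.853 kPa.
P_a = ½ × 7.853 × (H − z_c) = 0.5×7.853×1.375 = 5.398 kN/m.

5.40 kN/m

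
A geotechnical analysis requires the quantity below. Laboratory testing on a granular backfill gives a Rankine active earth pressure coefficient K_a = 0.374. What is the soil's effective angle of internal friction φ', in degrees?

27.1°

K_a = tan²(45° − φ/2) ⇒ 45° − φ/2 = arctan(√0.374) = 31.45°.
φ = 2(45° − 31.45°) = 27.10°.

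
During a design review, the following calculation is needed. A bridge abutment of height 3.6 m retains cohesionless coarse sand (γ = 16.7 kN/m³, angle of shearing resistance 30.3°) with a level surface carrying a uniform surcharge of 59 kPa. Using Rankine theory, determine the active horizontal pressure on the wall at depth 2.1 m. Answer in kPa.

K_a = (1 − sin φ)/(1 + sin φ) = 0.3293.
σ_v = γz + q = 16.7 × 2.1 + 59 = 94.07 kPa.
σ_h = K_a σ_v = 0.3293 × 94.07 = 30.98 kPa.

31.0 kPa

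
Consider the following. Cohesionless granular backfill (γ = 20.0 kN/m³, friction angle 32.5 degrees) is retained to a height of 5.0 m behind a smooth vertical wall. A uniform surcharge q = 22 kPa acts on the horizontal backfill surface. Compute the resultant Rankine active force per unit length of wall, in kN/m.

K_a = tan²(45° − φ/2) = 0.3010.
Soil triangle: ½ K_a γ H² = 0.5×0.3010×20.0×5.0² = 75.25 kN/m.
Surcharge rectangle: K_a q H = 0.3010×22×5.0 = 33.11 kN/m.
Total = 75.25 + 33.11 = 108.4 kN/m.

108 kN/m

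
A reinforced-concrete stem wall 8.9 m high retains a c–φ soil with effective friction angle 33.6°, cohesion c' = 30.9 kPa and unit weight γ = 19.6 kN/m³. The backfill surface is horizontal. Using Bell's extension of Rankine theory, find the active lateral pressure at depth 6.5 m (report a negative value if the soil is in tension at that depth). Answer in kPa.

3.49 kPa

K_a = (1 − sin φ)/(1 + sin φ) = 0.2875.
σ_a = K_a γ z − 2c√K_a = 0.2875×19.6×6.5 − 2×30.9×0.5362 = 3.491 kPa.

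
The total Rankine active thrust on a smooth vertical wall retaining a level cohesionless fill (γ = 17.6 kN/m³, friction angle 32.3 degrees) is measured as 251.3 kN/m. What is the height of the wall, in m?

9.70 m

K_a = 0.3035. P_a = ½ K_a γ H² ⇒ H = √(2P_a/(K_a γ)).
H = √(2×251.3/(0.3035×17.6)) = 9.700 m.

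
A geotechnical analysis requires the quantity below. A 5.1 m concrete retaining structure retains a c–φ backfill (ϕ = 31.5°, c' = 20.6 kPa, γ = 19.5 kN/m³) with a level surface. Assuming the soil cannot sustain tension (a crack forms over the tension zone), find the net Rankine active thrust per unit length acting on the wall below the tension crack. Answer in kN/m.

K_a = 0.3136; √K_a = 0.5600.
Tension-crack depth z_c = 2c/(γ√K_a) = 2×20.6/(19.5×0.5600) = 3.773 m.
σ_a at base = K_a γ H − 2c√K_a = 0.3136×19.5×5.1 − 2×20.6×0.5600 = 8.117 kPa.
P_a = ½ × 8.117 × (H − z_c) = 0.5×8.117×1.327 = 5.387 kN/m.

5.39 kN/m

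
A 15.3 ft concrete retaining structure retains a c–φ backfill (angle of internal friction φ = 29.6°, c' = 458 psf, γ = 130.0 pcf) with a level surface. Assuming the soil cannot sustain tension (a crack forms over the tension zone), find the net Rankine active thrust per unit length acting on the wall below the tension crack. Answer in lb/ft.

225 lb/ft

K_a = 0.3387; √K_a = 0.5820.
Tension-crack depth z_c = 2c/(γ√K_a) = 2×458/(130.0×0.5820) = 12.11 ft.
σ_a at base = K_a γ H − 2c√K_a = 0.3387×130.0×15.3 − 2×458×0.5820 = 140.6 psf.
P_a = ½ × 140.6 × (H − z_c) = 0.5×140.6×3.193 = 224.5 lb/ft.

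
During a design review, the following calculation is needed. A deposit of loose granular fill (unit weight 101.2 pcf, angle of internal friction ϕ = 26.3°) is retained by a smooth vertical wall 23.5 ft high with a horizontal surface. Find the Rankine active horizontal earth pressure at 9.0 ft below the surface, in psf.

K_a = (1 − sin φ)/(1 + sin φ) = 0.3859.
σ_h = K_a γ z = 0.3859 × 101.2 × 9.0 = 351.5 psf.

352 psf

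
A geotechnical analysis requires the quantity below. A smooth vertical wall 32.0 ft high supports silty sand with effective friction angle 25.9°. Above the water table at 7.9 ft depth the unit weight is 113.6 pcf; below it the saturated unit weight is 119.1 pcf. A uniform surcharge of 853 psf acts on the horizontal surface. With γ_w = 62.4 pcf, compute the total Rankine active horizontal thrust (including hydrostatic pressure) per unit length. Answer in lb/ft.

K_a = tan²(45° − φ/2) = 0.3920.
γ' = 119.1 − 62.4 = 56.70 pcf. h₂ = H − d_w = 24.1 ft.
σ'_h: at surface K_a·q = 334.4; at WT K_a(q+γd_w) = 686.1; at base K_a(q+γd_w+γ'h₂) = 1222 psf.
P₁ = ½(334.4+686.1)×7.9 = 4031; P₂ = ½(686.1+1222)×24.1 = 22990; P_w = ½γ_w h₂² = 18120.
Total = 4031+22990+18120 = 45140 lb/ft.

45100 lb/ft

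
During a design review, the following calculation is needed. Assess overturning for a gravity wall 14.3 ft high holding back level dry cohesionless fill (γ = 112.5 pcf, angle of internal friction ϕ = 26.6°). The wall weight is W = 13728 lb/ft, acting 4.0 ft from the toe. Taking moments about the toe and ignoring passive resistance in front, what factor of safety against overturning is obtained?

2.63

K_a = tan²(45° − 26.6°/2) = 0.3814.
P_a = ½K_aγH² = 0.5×0.3814×112.5×14.3² = 4388 lb/ft, acting at H/3 = 4.767 ft above the base.
Overturning moment M_o = P_a × H/3 = 4388 × 4.767 = 20910.
Resisting moment M_r = W × 4.0 = 13728 × 4.0 = 54910.
FS_overturning = M_r/M_o = 54910/20910 = 2.626.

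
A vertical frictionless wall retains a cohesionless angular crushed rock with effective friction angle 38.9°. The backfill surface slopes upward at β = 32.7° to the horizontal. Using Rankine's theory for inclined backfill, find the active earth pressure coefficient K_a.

0.378

K_a = cos β · (cos β − √(cos²β − cos²φ)) / (cos β + √(cos²β − cos²φ)).
cos β = 0.8415, cos φ = 0.7782, √(cos²β − cos²φ) = 0.3201.
K_a = 0.8415 × (0.8415 − 0.3201)/(0.8415 + 0.3201) = 0.3777.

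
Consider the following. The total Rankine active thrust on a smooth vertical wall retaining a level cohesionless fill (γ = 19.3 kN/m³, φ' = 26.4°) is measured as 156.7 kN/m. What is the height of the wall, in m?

6.50 m

K_a = 0.3844. P_a = ½ K_a γ H² ⇒ H = √(2P_a/(K_a γ)).
H = √(2×156.7/(0.3844×19.3)) = 6.499 m.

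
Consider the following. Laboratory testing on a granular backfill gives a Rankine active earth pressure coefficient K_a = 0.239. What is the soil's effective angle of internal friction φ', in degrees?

K_a = tan²(45° − φ/2) ⇒ 45° − φ/2 = arctan(√0.239) = 26.05°.
φ = 2(45° − 26.05°) = 37.89°.

37.9°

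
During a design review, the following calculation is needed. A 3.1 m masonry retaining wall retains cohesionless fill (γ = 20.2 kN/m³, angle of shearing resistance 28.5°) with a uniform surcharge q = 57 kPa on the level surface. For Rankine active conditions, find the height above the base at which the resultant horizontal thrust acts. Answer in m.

1.37 m

K_a = 0.3540.
Triangular part P₁ = ½K_aγH² = 34.35 at H/3 = 1.033 m; rectangular part P₂ = K_a q H = 62.54 at H/2 = 1.550 m.
ȳ = (P₁·1.033 + P₂·1.550)/(P₁+P₂) = 1.367 m.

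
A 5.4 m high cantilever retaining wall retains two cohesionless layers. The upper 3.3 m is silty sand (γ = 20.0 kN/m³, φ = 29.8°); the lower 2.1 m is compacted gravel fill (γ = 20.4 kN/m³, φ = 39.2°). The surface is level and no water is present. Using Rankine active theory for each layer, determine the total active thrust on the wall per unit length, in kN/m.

K_a1 = tan²(45°−29.8°/2) = 0.3360; K_a2 = tan²(45°−39.2°/2) = 0.2255.
Layer 1: σ at base = K_a1 γ₁ h₁ = 22.18 kPa; P₁ = ½×22.18×3.3 = 36.59.
Layer 2: σ_v at top = γ₁h₁ = 66.00; σ_h top = K_a2×66.00 = 14.88; σ_h base = K_a2×(66.00+20.4×2.1) = 24.54.
P₂ = ½(14.88+24.54)×2.1 = 41.39. Total P_a = 36.59+41.39 = 77.99 kN/m.

78.0 kN/m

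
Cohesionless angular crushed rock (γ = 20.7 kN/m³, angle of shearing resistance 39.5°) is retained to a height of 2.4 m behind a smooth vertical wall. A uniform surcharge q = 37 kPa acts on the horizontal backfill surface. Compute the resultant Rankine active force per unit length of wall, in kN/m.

33.0 kN/m

K_a = tan²(45° − φ/2) = 0.2224.
Soil triangle: ½ K_a γ H² = 0.5×0.2224×20.7×2.4² = 13.26 kN/m.
Surcharge rectangle: K_a q H = 0.2224×37×2.4 = 19.75 kN/m.
Total = 13.26 + 19.75 = 33.01 kN/m.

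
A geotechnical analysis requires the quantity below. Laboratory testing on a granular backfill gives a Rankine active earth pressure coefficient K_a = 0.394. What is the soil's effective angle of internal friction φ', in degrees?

25.8°

K_a = tan²(45° − φ/2) ⇒ 45° − φ/2 = arctan(√0.394) = 32.12°.
φ = 2(45° − 32.12°) = 25.77°.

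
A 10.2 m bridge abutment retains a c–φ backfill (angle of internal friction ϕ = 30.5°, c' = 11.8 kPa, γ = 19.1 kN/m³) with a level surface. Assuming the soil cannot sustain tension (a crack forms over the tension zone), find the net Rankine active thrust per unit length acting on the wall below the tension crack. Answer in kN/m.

202 kN/m

K_a = 0.3267; √K_a = 0.5715.
Tension-crack depth z_c = 2c/(γ√K_a) = 2×11.8/(19.1×0.5715) = 2.162 m.
σ_a at base = K_a γ H − 2c√K_a = 0.3267×19.1×10.2 − 2×11.8×0.5715 = 50.15 kPa.
P_a = ½ × 50.15 × (H − z_c) = 0.5×50.15×8.038 = 201.6 kN/m.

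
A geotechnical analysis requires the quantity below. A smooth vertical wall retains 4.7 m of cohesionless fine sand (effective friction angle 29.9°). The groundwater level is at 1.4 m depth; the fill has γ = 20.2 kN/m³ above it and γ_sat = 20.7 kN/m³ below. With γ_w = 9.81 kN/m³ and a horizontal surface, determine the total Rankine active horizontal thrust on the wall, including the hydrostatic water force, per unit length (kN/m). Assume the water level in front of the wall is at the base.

111 kN/m

K_a = tan²(45° − φ/2) = 0.3347.
γ' = 20.7 − 9.81 = 10.89 kN/m³. Depth below WT = 3.3 m.
σ'_h at WT = K_a γ d_w = 9.465 kPa; at base = 9.465 + K_a γ' × 3.3 = 21.49 kPa.
P₁ (0–1.4 m) = ½×9.465×1.4 = 6.625. P₂ (1.4–4.7 m) = ½(9.465+21.49)×3.3 = 51.08.
P_w = ½ γ_w h₂² = 0.5×9.81×3.3² = 53.42. Total = 6.625+51.08+53.42 = 111.1 kN/m.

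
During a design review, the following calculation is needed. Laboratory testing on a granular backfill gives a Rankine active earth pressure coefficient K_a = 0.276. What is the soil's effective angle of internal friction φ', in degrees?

K_a = tan²(45° − φ/2) ⇒ 45° − φ/2 = arctan(√0.276) = 27.72°.
φ = 2(45° − 27.72°) = 34.57°.

34.6°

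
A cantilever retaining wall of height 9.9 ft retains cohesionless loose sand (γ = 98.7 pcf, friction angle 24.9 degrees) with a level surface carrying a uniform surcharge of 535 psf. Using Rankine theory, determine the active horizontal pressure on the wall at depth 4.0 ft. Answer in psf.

K_a = (1 − sin φ)/(1 + sin φ) = 0.4074.
σ_v = γz + q = 98.7 × 4.0 + 535 = 929.8 psf.
σ_h = K_a σ_v = 0.4074 × 929.8 = 378.8 psf.

379 psf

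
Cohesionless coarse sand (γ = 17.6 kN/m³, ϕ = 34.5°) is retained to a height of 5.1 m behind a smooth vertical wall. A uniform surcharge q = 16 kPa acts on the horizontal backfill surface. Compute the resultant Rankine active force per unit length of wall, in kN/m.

K_a = tan²(45° − φ/2) = 0.2768.
Soil triangle: ½ K_a γ H² = 0.5×0.2768×17.6×5.1² = 63.36 kN/m.
Surcharge rectangle: K_a q H = 0.2768×16×5.1 = 22.59 kN/m.
Total = 63.36 + 22.59 = 85.95 kN/m.

85.9 kN/m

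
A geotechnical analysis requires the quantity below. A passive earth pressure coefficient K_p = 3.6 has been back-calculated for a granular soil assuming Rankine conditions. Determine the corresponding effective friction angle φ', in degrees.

34.4°

K_p = (1+sin φ)/(1−sin φ) ⇒ sin φ = (K_p − 1)/(K_p + 1) = 0.5652.
φ = arcsin(0.5652) = 34.42°.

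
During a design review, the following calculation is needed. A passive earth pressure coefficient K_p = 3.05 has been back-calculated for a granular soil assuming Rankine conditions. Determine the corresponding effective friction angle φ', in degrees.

30.4°

K_p = (1+sin φ)/(1−sin φ) ⇒ sin φ = (K_p − 1)/(K_p + 1) = 0.5062.
φ = arcsin(0.5062) = 30.41°.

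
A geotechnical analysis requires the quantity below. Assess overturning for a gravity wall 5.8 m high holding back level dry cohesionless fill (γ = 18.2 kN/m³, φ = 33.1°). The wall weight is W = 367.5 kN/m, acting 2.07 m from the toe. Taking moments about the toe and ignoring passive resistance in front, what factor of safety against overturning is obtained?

K_a = tan²(45° − 33.1°/2) = 0.2936.
P_a = ½K_aγH² = 0.5×0.2936×18.2×5.8² = 89.87 kN/m, acting at H/3 = 1.933 m above the base.
Overturning moment M_o = P_a × H/3 = 89.87 × 1.933 = 173.7.
Resisting moment M_r = W × 2.07 = 367.5 × 2.07 = 760.7.
FS_overturning = M_r/M_o = 760.7/173.7 = 4.378.

4.38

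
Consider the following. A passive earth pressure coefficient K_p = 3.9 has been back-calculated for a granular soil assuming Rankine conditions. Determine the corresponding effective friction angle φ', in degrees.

K_p = (1+sin φ)/(1−sin φ) ⇒ sin φ = (K_p − 1)/(K_p + 1) = 0.5918.
φ = arcsin(0.5918) = 36.29°.

36.3°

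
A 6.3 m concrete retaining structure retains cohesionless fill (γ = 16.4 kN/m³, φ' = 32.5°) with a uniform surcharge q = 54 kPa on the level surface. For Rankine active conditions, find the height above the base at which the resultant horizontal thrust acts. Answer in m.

K_a = 0.3010.
Triangular part P₁ = ½K_aγH² = 97.96 at H/3 = 2.100 m; rectangular part P₂ = K_a q H = 102.4 at H/2 = 3.150 m.
ȳ = (P₁·2.100 + P₂·3.150)/(P₁+P₂) = 2.637 m.

2.64 m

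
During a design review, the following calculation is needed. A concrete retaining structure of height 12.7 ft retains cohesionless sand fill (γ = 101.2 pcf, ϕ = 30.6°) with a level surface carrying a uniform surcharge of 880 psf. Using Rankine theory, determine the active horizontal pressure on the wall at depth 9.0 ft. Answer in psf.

K_a = (1 − sin φ)/(1 + sin φ) = 0.3253.
σ_v = γz + q = 101.2 × 9.0 + 880 = 1791 psf.
σ_h = K_a σ_v = 0.3253 × 1791 = 582.6 psf.

583 psf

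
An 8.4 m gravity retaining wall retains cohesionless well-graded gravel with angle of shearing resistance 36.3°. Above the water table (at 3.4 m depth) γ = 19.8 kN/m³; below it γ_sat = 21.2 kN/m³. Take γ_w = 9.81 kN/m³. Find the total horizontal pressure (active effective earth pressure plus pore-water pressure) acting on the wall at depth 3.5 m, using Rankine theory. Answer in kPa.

K_a = (1 − sin φ)/(1 + sin φ) = 0.2563.
γ' = 21.2 − 9.81 = 11.39 kN/m³.
Effective vertical stress at 3.5 m: σ'_v = 19.8×3.4 + 11.39×0.100 = 68.46 kPa.
σ'_h = K_a σ'_v = 0.2563 × 68.46 = 17.54 kPa; u = γ_w × 0.100 = 0.9810 kPa.
Total σ_h = 17.54 + 0.9810 = 18.53 kPa.

18.5 kPa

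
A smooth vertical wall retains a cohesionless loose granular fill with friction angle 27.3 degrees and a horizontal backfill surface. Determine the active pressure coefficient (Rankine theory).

0.371

K_a = tan²(45° − φ/2) = tan²(31.35°) = 0.3711.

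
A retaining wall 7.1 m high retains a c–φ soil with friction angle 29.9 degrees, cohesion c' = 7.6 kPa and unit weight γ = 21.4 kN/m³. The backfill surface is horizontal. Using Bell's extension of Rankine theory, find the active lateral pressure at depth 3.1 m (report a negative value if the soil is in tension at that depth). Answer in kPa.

K_a = (1 − sin φ)/(1 + sin φ) = 0.3347.
σ_a = K_a γ z − 2c√K_a = 0.3347×21.4×3.1 − 2×7.6×0.5785 = 13.41 kPa.

13.4 kPa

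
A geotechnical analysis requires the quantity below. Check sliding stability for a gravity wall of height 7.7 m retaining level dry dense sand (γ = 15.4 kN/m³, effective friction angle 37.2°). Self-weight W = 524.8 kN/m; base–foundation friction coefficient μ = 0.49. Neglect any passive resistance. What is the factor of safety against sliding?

2.29

K_a = tan²(45° − 37.2°/2) = 0.2464.
P_a = ½K_aγH² = 0.5×0.2464×15.4×7.7² = 112.5 kN/m, acting at H/3 = 2.567 m above the base.
FS_sliding = μW / P_a = 0.49×524.8 / 112.5 = 2.286.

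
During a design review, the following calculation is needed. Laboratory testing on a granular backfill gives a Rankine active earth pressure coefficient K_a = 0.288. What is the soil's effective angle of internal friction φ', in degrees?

K_a = tan²(45° − φ/2) ⇒ 45° − φ/2 = arctan(√0.288) = 28.22°.
φ = 2(45° − 28.22°) = 33.56°.

33.6°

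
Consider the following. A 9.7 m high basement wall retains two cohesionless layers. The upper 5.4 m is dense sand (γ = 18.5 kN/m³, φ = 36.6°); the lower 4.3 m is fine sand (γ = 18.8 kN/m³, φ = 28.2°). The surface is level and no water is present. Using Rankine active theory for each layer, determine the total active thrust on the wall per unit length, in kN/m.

K_a1 = tan²(45°−36.6°/2) = 0.2530; K_a2 = tan²(45°−28.2°/2) = 0.3582.
Layer 1: σ at base = K_a1 γ₁ h₁ = 25.27 kPa; P₁ = ½×25.27×5.4 = 68.23.
Layer 2: σ_v at top = γ₁h₁ = 99.90; σ_h top = K_a2×99.90 = 35.78; σ_h base = K_a2×(99.90+18.8×4.3) = 64.74.
P₂ = ½(35.78+64.74)×4.3 = 216.1. Total P_a = 68.23+216.1 = 284.4 kN/m.

284 kN/m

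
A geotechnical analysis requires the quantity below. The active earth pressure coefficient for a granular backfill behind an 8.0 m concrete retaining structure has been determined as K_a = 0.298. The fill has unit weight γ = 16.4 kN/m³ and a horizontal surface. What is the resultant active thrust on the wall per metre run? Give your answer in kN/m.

156 kN/m

P = ½ K_a γ H² = 0.5 × 0.298 × 16.4 × 8.0² = 156.4 kN/m.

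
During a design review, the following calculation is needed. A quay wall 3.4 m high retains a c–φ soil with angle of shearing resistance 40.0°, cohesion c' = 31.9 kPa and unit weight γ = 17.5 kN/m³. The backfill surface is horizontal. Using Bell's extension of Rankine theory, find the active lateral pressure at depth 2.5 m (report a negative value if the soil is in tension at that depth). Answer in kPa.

-20.2 kPa

K_a = (1 − sin φ)/(1 + sin φ) = 0.2174.
σ_a = K_a γ z − 2c√K_a = 0.2174×17.5×2.5 − 2×31.9×0.4663 = -20.24 kPa.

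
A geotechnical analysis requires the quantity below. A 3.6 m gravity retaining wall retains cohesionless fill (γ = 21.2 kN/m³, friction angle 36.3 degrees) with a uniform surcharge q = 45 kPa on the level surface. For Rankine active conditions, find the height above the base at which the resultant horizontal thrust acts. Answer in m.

K_a = 0.2563.
Triangular part P₁ = ½K_aγH² = 35.21 at H/3 = 1.200 m; rectangular part P₂ = K_a q H = 41.52 at H/2 = 1.800 m.
ȳ = (P₁·1.200 + P₂·1.800)/(P₁+P₂) = 1.525 m.

1.52 m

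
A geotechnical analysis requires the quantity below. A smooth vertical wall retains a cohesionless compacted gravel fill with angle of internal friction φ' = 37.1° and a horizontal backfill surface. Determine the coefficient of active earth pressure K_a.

0.247

K_a = (1 − sin φ)/(1 + sin φ) = (1 − sin 37.1°)/(1 + sin 37.1°) = 0.2475.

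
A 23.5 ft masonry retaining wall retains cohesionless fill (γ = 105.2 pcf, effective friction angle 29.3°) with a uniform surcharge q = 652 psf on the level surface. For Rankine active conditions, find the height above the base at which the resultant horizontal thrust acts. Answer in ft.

K_a = 0.3428.
Triangular part P₁ = ½K_aγH² = 9959 at H/3 = 7.833 ft; rectangular part P₂ = K_a q H = 5253 at H/2 = 11.75 ft.
ȳ = (P₁·7.833 + P₂·11.75)/(P₁+P₂) = 9.186 ft.

9.19 ft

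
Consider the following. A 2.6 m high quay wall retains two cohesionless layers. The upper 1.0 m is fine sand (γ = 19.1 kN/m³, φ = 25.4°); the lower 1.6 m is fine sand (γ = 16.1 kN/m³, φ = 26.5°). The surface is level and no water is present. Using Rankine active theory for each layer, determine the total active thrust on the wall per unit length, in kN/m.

23.4 kN/m

K_a1 = tan²(45°−25.4°/2) = 0.3996; K_a2 = tan²(45°−26.5°/2) = 0.3829.
Layer 1: σ at base = K_a1 γ₁ h₁ = 7.633 kPa; P₁ = ½×7.633×1.0 = 3.817.
Layer 2: σ_v at top = γ₁h₁ = 19.10; σ_h top = K_a2×19.10 = 7.314; σ_h base = K_a2×(19.10+16.1×1.6) = 17.18.
P₂ = ½(7.314+17.18)×1.6 = 19.59. Total P_a = 3.817+19.59 = 23.41 kN/m.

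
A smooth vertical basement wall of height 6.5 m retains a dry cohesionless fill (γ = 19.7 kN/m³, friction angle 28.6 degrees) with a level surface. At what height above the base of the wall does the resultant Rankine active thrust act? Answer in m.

K_a = 0.3525.
The pressure distribution is triangular, so the resultant acts at H/3 above the base = 6.5/3 = 2.167 m.

2.17 m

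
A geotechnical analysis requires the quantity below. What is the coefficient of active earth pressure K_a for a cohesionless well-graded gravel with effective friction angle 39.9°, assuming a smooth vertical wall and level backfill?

0.218

K_a = tan²(45° − φ/2) = tan²(25.05°) = 0.2184.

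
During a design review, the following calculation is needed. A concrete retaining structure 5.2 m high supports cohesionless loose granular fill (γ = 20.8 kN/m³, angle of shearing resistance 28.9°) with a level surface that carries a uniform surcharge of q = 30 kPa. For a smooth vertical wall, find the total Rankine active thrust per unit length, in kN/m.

K_a = tan²(45° − φ/2) = 0.3484.
Soil triangle: ½ K_a γ H² = 0.5×0.3484×20.8×5.2² = 97.96 kN/m.
Surcharge rectangle: K_a q H = 0.3484×30×5.2 = 54.34 kN/m.
Total = 97.96 + 54.34 = 152.3 kN/m.

152 kN/m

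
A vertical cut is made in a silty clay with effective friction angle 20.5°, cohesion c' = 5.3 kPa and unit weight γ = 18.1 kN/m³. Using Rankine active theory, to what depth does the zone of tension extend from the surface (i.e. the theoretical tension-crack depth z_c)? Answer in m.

K_a = tan²(45° − 20.5°/2) = 0.4813; √K_a = 0.6937.
The active pressure is zero where K_a γ z = 2c√K_a, so z_c = 2c/(γ√K_a) = 2×5.3/(18.1×0.6937) = 0.8442 m.

0.844 m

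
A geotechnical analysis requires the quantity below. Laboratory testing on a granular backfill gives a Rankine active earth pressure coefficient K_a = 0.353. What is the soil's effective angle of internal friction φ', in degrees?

28.6°

K_a = tan²(45° − φ/2) ⇒ 45° − φ/2 = arctan(√0.353) = 30.72°.
φ = 2(45° − 30.72°) = 28.57°.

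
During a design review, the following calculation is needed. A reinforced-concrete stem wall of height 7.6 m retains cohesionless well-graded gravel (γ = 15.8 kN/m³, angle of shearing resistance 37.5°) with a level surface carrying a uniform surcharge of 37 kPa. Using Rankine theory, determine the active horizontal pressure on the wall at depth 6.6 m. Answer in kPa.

K_a = (1 − sin φ)/(1 + sin φ) = 0.2432.
σ_v = γz + q = 15.8 × 6.6 + 37 = 141.3 kPa.
σ_h = K_a σ_v = 0.2432 × 141.3 = 34.36 kPa.

34.4 kPa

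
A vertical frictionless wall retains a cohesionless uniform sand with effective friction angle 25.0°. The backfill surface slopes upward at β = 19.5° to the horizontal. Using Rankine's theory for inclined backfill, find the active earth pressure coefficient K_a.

0.536

K_a = cos β · (cos β − √(cos²β − cos²φ)) / (cos β + √(cos²β − cos²φ)).
cos β = 0.9426, cos φ = 0.9063, √(cos²β − cos²φ) = 0.2592.
K_a = 0.9426 × (0.9426 − 0.2592)/(0.9426 + 0.2592) = 0.5361.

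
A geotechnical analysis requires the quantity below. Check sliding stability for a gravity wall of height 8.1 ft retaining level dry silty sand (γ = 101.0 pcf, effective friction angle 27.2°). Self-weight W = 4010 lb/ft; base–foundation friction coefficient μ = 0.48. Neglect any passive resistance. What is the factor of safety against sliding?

1.56

K_a = tan²(45° − 27.2°/2) = 0.3726.
P_a = ½K_aγH² = 0.5×0.3726×101.0×8.1² = 1235 lb/ft, acting at H/3 = 2.700 ft above the base.
FS_sliding = μW / P_a = 0.48×4010 / 1235 = 1.559.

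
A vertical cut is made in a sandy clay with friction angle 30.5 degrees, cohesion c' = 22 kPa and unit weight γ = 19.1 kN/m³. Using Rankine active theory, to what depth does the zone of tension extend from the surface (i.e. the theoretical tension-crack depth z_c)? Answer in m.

K_a = tan²(45° − 30.5°/2) = 0.3267; √K_a = 0.5715.
The active pressure is zero where K_a γ z = 2c√K_a, so z_c = 2c/(γ√K_a) = 2×22/(19.1×0.5715) = 4.031 m.

4.03 m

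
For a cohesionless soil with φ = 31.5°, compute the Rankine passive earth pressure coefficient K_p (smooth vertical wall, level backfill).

3.19

K_p = (1 + sin φ)/(1 − sin φ) = tan²(45° + 31.5°/2) = 3.188.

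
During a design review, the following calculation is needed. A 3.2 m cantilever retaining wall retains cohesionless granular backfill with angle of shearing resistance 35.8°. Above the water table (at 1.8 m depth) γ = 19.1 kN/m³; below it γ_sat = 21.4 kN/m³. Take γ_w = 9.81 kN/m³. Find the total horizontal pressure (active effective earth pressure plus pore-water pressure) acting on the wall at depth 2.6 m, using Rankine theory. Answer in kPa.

K_a = (1 − sin φ)/(1 + sin φ) = 0.2619.
γ' = 21.4 − 9.81 = 11.59 kN/m³.
Effective vertical stress at 2.6 m: σ'_v = 19.1×1.8 + 11.59×0.800 = 43.65 kPa.
σ'_h = K_a σ'_v = 0.2619 × 43.65 = 11.43 kPa; u = γ_w × 0.800 = 7.848 kPa.
Total σ_h = 11.43 + 7.848 = 19.28 kPa.

19.3 kPa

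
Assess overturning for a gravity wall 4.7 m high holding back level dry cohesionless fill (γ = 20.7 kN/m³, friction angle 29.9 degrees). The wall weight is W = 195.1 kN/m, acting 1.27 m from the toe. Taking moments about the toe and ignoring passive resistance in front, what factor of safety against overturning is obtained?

2.07

K_a = tan²(45° − 29.9°/2) = 0.3347.
P_a = ½K_aγH² = 0.5×0.3347×20.7×4.7² = 76.52 kN/m, acting at H/3 = 1.567 m above the base.
Overturning moment M_o = P_a × H/3 = 76.52 × 1.567 = 119.9.
Resisting moment M_r = W × 1.27 = 195.1 × 1.27 = 247.8.
FS_overturning = M_r/M_o = 247.8/119.9 = 2.067.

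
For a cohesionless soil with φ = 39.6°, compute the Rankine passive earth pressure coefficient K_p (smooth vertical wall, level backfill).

4.52

K_p = (1 + sin φ)/(1 − sin φ) = tan²(45° + 39.6°/2) = 4.516.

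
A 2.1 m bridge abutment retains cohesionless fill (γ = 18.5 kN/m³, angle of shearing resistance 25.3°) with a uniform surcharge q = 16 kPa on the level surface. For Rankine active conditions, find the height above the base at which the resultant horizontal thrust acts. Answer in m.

0.858 m

K_a = 0.4012.
Triangular part P₁ = ½K_aγH² = 16.37 at H/3 = 0.7000 m; rectangular part P₂ = K_a q H = 13.48 at H/2 = 1.050 m.
ȳ = (P₁·0.7000 + P₂·1.050)/(P₁+P₂) = 0.8581 m.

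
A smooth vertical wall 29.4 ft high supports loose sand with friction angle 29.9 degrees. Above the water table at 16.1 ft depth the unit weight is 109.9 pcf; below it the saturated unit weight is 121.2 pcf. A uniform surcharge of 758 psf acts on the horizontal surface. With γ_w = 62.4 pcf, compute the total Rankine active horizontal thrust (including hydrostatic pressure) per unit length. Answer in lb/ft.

27400 lb/ft

K_a = tan²(45° − φ/2) = 0.3347.
γ' = 121.2 − 62.4 = 58.80 pcf. h₂ = H − d_w = 13.3 ft.
σ'_h: at surface K_a·q = 253.7; at WT K_a(q+γd_w) = 845.9; at base K_a(q+γd_w+γ'h₂) = 1108 psf.
P₁ = ½(253.7+845.9)×16.1 = 8851; P₂ = ½(845.9+1108)×13.3 = 12990; P_w = ½γ_w h₂² = 5519.
Total = 8851+12990+5519 = 27360 lb/ft.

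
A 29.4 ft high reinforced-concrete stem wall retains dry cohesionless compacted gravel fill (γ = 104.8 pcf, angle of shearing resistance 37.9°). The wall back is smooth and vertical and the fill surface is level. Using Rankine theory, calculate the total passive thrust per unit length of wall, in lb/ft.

190000 lb/ft

K_p = tan²(45° + φ/2) = 4.185.
P_p = ½ K_p γ H² = 0.5 × 4.185 × 104.8 × 29.4² = 189600 lb/ft.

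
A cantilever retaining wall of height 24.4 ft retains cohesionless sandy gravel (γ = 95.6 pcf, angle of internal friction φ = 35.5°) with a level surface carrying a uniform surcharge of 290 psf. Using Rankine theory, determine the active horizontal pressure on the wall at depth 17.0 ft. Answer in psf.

K_a = (1 − sin φ)/(1 + sin φ) = 0.2653.
σ_v = γz + q = 95.6 × 17.0 + 290 = 1915 psf.
σ_h = K_a σ_v = 0.2653 × 1915 = 508.0 psf.

508 psf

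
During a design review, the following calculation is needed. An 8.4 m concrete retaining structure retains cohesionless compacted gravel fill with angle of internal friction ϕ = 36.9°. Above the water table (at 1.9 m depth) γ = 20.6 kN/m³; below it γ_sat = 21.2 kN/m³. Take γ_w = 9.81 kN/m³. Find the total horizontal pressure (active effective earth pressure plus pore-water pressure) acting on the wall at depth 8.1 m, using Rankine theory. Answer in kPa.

88.2 kPa

K_a = (1 − sin φ)/(1 + sin φ) = 0.2497.
γ' = 21.2 − 9.81 = 11.39 kN/m³.
Effective vertical stress at 8.1 m: σ'_v = 20.6×1.9 + 11.39×6.20 = 109.8 kPa.
σ'_h = K_a σ'_v = 0.2497 × 109.8 = 27.40 kPa; u = γ_w × 6.20 = 60.82 kPa.
Total σ_h = 27.40 + 60.82 = 88.23 kPa.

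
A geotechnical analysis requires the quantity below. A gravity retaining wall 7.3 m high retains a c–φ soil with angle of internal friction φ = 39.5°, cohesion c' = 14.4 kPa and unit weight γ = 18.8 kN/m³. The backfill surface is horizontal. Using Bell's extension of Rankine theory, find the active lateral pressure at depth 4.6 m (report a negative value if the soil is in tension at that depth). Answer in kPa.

5.65 kPa

K_a = (1 − sin φ)/(1 + sin φ) = 0.2224.
σ_a = K_a γ z − 2c√K_a = 0.2224×18.8×4.6 − 2×14.4×0.4716 = 5.653 kPa.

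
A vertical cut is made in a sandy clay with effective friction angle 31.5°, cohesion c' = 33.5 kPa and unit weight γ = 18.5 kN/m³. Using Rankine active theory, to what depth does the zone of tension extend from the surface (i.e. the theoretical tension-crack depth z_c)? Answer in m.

K_a = tan²(45° − 31.5°/2) = 0.3136; √K_a = 0.5600.
The active pressure is zero where K_a γ z = 2c√K_a, so z_c = 2c/(γ√K_a) = 2×33.5/(18.5×0.5600) = 6.467 m.

6.47 m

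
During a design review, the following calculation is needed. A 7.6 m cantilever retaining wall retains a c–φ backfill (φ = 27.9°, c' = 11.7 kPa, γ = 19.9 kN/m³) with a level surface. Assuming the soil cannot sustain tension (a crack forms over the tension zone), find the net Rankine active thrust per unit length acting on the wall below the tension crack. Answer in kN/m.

K_a = 0.3625; √K_a = 0.6020.
Tension-crack depth z_c = 2c/(γ√K_a) = 2×11.7/(19.9×0.6020) = 1.953 m.
σ_a at base = K_a γ H − 2c√K_a = 0.3625×19.9×7.6 − 2×11.7×0.6020 = 40.73 kPa.
P_a = ½ × 40.73 × (H − z_c) = 0.5×40.73×5.647 = 115.0 kN/m.

115 kN/m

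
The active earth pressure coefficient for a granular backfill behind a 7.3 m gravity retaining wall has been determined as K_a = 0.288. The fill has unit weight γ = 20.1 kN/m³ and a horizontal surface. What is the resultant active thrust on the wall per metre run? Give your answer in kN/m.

154 kN/m

P = ½ K_a γ H² = 0.5 × 0.288 × 20.1 × 7.3² = 154.2 kN/m.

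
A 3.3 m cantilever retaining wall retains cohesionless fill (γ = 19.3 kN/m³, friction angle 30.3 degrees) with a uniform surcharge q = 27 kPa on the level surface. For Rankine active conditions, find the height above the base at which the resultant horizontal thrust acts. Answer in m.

K_a = 0.3293.
Triangular part P₁ = ½K_aγH² = 34.61 at H/3 = 1.100 m; rectangular part P₂ = K_a q H = 29.34 at H/2 = 1.650 m.
ȳ = (P₁·1.100 + P₂·1.650)/(P₁+P₂) = 1.352 m.

1.35 m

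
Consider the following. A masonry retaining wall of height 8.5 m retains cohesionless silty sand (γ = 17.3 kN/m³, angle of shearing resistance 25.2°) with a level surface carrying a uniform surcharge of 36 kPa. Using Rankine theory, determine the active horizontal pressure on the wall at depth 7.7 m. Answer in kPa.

K_a = (1 − sin φ)/(1 + sin φ) = 0.4027.
σ_v = γz + q = 17.3 × 7.7 + 36 = 169.2 kPa.
σ_h = K_a σ_v = 0.4027 × 169.2 = 68.15 kPa.

68.1 kPa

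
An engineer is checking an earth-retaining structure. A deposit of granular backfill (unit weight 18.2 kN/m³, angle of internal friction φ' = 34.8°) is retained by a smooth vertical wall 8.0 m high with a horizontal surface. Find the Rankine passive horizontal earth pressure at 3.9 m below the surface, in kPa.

K_p = (1 + sin φ)/(1 − sin φ) = 3.659.
σ_h = K_p γ z = 3.659 × 18.2 × 3.9 = 259.7 kPa.

260 kPa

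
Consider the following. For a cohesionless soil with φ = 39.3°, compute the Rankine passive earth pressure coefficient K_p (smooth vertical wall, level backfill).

K_p = (1 + sin φ)/(1 − sin φ) = tan²(45° + 39.3°/2) = 4.455.

4.46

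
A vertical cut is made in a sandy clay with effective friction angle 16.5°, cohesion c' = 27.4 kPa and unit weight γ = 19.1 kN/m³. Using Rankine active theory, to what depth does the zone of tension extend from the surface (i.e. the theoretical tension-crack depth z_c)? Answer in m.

3.84 m

K_a = tan²(45° − 16.5°/2) = 0.5576; √K_a = 0.7467.
The active pressure is zero where K_a γ z = 2c√K_a, so z_c = 2c/(γ√K_a) = 2×27.4/(19.1×0.7467) = 3.842 m.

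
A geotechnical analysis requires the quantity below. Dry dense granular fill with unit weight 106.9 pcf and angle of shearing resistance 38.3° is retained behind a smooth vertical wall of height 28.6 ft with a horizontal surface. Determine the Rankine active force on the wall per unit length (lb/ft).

K_a = tan²(45° − φ/2) = 0.2347.
P_a = ½ K_a γ H² = 0.5 × 0.2347 × 106.9 × 28.6² = 10260 lb/ft.

10300 lb/ft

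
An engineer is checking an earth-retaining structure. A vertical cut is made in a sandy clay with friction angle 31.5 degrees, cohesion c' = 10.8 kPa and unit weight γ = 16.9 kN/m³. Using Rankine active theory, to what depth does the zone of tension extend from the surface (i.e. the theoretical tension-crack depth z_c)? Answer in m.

K_a = tan²(45° − 31.5°/2) = 0.3136; √K_a = 0.5600.
The active pressure is zero where K_a γ z = 2c√K_a, so z_c = 2c/(γ√K_a) = 2×10.8/(16.9×0.5600) = 2.282 m.

2.28 m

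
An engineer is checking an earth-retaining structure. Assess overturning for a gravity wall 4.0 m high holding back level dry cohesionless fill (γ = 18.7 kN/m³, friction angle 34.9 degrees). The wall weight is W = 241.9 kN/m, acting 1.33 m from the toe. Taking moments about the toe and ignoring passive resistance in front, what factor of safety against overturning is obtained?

5.93

K_a = tan²(45° − 34.9°/2) = 0.2721.
P_a = ½K_aγH² = 0.5×0.2721×18.7×4.0² = 40.71 kN/m, acting at H/3 = 1.333 m above the base.
Overturning moment M_o = P_a × H/3 = 40.71 × 1.333 = 54.28.
Resisting moment M_r = W × 1.33 = 241.9 × 1.33 = 321.7.
FS_overturning = M_r/M_o = 321.7/54.28 = 5.927.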